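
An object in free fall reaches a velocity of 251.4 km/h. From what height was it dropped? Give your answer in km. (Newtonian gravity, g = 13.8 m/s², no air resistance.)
h = v²/(2g) (with unit conversion) = 0.1767 km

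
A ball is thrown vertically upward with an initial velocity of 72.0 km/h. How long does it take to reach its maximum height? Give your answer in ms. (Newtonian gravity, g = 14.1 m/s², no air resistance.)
t_up = v₀/g (with unit conversion) = 1418.0 ms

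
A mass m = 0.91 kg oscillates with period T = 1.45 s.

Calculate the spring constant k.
T = 2π√(m/k) → k = m(2π/T)² = 0.91×(2π/1.45)² = 17.09 N/m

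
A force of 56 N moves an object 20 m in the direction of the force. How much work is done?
W = Fd = 56×20 = 1120.0 J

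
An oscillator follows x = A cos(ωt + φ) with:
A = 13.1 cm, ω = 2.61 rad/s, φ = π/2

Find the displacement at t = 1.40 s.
x = A cos(ωt + φ) = 13.1×cos(2.61×1.4 + π/2) = 6.423 cm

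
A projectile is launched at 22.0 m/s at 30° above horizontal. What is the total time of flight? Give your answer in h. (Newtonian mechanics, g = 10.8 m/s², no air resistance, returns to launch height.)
T = 2v₀sin(θ)/g (with unit conversion) = 0.0005658 h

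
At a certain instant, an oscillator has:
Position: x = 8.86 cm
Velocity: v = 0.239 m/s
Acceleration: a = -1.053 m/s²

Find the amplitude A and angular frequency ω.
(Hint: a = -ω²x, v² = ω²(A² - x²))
a = −ω²x → ω = √(|a|/x) = √(1.053/0.0886) = 3.447 rad/s
v² = ω²(A² − x²) → A = √(x² + v²/ω²) = √(0.0886² + 0.239²/3.447²) = 0.1125 m = 11.25 cm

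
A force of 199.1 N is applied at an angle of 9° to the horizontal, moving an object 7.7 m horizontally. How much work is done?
W = Fd cosθ = 199.1×7.7×cos(9°) = 1514.2 J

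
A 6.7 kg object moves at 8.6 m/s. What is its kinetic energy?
KE = ½mv² = ½×6.7×8.6² = 247.766 J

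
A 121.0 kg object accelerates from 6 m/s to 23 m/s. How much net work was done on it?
W_net = ΔKE = ½m(v₂² − v₁²) = ½×121.0×(23² − 6²) = 29826.5 J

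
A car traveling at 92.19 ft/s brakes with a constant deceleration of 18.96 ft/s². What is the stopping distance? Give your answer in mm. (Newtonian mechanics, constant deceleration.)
d = v₀² / (2a) (with unit conversion) = 68310.0 mm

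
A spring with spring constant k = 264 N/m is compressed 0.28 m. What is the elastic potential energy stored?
PE = ½kx² = ½×264×0.28² = 10.35 J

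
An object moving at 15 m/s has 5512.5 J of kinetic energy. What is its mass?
KE = ½mv² → m = 2KE/v² = 2×5512.5/15² = 49.0 kg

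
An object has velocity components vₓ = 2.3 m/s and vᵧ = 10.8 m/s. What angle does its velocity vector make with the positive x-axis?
θ = arctan(vᵧ/vₓ) = arctan(10.8/2.3) = 77.98°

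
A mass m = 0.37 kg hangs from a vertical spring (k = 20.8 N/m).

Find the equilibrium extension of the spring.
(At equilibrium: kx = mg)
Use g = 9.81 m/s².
x_eq = mg/k = 0.37×9.81/20.8 = 0.1745 m = 17.45 cm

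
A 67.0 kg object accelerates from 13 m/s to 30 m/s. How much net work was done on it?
W_net = ΔKE = ½m(v₂² − v₁²) = ½×67.0×(30² − 13²) = 24488.5 J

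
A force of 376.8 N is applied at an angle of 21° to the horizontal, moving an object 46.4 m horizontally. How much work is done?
W = Fd cosθ = 376.8×46.4×cos(21°) = 16322.0 J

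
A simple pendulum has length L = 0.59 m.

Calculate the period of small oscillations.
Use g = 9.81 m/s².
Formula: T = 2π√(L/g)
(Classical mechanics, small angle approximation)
T = 2π√(L/g) = 2π√(0.59/9.81) = 1.541 s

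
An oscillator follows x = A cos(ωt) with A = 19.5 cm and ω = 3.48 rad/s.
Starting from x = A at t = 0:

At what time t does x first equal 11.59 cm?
cos(ωt) = x/A = 11.59/19.5 = 0.5944
ωt = arccos(0.5944) = 0.9343 rad
t = 0.9343/3.48 = 0.2685 s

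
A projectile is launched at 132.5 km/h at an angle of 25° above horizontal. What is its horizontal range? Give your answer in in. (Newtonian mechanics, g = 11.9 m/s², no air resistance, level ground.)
R = v₀² sin(2θ) / g (with unit conversion) = 3433.0 in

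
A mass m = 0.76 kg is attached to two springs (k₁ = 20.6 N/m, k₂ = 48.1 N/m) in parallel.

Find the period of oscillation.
k_eq = k₁+k₂ = 68.7 N/m
T = 2π√(m/k_eq) = 2π√(0.76/68.7) = 0.6609 s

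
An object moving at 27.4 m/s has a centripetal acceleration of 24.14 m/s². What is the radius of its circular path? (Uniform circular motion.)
r = v²/a_c = 27.4²/24.14 = 31.1 m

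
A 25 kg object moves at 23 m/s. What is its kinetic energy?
KE = ½mv² = ½×25×23² = 6612.5 J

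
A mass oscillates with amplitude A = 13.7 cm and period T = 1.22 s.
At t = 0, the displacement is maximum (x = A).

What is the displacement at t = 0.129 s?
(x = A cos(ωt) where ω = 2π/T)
ω = 2π/T = 2π/1.22 = 5.15 rad/s
x = A cos(ωt) = 13.7×cos(5.15×0.129) = 10.79 cm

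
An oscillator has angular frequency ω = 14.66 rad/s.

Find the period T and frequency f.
T = 2π/ω = 2π/14.66 = 0.4286 s; f = ω/2π = 2.333 Hz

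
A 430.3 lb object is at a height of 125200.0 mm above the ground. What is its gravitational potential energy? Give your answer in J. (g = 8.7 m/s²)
PE = mgh = 195.2 kg × 8.7 m/s² × 125.2 m = 2.126e+05 J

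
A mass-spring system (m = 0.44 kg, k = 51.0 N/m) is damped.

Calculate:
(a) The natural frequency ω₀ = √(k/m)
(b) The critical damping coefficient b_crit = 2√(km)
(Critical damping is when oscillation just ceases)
ω₀ = √(k/m) = √(51.0/0.44) = 10.77 rad/s
b_crit = 2√(km) = 2√(51.0×0.44) = 9.474 kg/s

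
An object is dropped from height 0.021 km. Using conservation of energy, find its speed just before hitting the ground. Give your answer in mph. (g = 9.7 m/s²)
mgh = ½mv² → v = √(2gh) = √(2×9.7×21) = 20.18 m/s = 45.15 mph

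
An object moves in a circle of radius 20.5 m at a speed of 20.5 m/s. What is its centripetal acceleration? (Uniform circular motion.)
a_c = v²/r = 20.5²/20.5 = 420.25/20.5 = 20.5 m/s²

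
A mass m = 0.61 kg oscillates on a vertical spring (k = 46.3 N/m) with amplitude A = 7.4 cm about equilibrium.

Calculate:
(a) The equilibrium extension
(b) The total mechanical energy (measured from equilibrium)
x_eq = mg/k = 0.61×9.81/46.3 = 0.1292 m = 12.92 cm
E = ½kA² = ½×46.3×(0.074)² = 0.1268 J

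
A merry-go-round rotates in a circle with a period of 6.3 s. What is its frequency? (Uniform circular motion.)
f = 1/T = 1/6.3 = 0.1587 Hz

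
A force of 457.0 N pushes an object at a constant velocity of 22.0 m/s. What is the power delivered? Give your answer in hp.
P = Fv = 457 N × 22 m/s = 1.005e+04 W = 13.48 hp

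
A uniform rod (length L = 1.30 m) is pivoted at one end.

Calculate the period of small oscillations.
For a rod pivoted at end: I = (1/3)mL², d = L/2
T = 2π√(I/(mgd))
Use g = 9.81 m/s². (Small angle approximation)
I/m = (1/3)L² = 0.5633 m²; d = L/2 = 0.65 m
T = 2π√(I/(mgd)) = 2π√(0.5633/(9.81×0.65)) = 1.868 s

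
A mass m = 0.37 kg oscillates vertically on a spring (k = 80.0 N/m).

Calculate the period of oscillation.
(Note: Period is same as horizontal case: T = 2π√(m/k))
T = 2π√(m/k) = 2π√(0.37/80.0) = 0.4273 s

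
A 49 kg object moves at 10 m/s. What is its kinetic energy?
KE = ½mv² = ½×49×10² = 2450.0 J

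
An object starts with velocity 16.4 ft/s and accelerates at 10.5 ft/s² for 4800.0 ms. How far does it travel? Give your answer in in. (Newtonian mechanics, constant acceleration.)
d = v₀t + ½at² (with unit conversion) = 2396.0 in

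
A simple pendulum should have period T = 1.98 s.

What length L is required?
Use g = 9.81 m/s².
T = 2π√(L/g) → L = g(T/2π)² = 9.81×(1.98/2π)² = 0.9742 m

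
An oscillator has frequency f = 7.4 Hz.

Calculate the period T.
T = 1/f = 1/7.4 = 0.1351 s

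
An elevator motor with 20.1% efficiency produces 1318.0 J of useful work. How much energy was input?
W_in = W_out/η = 1318.0/0.201 = 6557.2 J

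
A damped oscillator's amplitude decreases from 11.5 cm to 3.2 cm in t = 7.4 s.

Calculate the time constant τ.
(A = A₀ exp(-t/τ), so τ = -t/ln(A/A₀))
A/A₀ = 3.2/11.5 = 0.2783; ln(A/A₀) = -1.279
τ = −t/ln(A/A₀) = −7.4/-1.279 = 5.785 s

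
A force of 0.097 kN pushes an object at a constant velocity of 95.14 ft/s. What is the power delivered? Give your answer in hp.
P = Fv = 97 N × 29 m/s = 2813 W = 3.772 hp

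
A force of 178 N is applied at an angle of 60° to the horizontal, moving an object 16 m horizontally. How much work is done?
W = Fd cosθ = 178×16×cos(60°) = 1424.0 J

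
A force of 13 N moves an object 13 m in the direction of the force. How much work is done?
W = Fd = 13×13 = 169.0 J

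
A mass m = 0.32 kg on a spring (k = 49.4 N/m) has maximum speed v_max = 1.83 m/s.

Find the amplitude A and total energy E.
½mv²_max = ½kA² → A = v_max√(m/k) = 1.83×√(0.32/49.4) = 0.1473 m = 14.73 cm
E = ½mv²_max = ½×0.32×1.83² = 0.5358 J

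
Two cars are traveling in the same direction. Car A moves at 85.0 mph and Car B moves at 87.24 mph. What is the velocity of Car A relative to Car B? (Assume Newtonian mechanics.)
v_rel = v_A - v_B = 85.0 - 87.24 = -2.24 mph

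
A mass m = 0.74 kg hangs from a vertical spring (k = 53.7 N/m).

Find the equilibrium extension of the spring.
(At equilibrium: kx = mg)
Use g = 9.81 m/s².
x_eq = mg/k = 0.74×9.81/53.7 = 0.1352 m = 13.52 cm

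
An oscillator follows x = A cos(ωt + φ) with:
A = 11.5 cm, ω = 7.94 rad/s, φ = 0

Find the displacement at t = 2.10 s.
x = A cos(ωt + φ) = 11.5×cos(7.94×2.1 + 0) = -6.538 cm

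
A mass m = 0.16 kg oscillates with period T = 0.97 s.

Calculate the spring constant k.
T = 2π√(m/k) → k = m(2π/T)² = 0.16×(2π/0.97)² = 6.713 N/m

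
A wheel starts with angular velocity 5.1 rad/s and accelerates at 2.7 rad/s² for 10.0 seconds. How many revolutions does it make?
θ = ω₀t + ½αt² = 5.1×10.0 + ½×2.7×10.0² = 186.0 rad
Revolutions = θ/(2π) = 186.0/(2π) = 29.6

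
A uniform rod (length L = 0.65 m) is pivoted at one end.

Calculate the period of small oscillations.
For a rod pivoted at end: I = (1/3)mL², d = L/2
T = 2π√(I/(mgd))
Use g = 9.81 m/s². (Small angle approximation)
I/m = (1/3)L² = 0.1408 m²; d = L/2 = 0.325 m
T = 2π√(I/(mgd)) = 2π√(0.1408/(9.81×0.325)) = 1.321 s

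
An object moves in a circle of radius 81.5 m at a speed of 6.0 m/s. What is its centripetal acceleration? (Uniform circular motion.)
a_c = v²/r = 6.0²/81.5 = 36/81.5 = 0.44 m/s²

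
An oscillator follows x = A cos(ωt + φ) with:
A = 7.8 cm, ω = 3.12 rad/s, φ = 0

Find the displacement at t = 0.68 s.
x = A cos(ωt + φ) = 7.8×cos(3.12×0.68 + 0) = -4.082 cm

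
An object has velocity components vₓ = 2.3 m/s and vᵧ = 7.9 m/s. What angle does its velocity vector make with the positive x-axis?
θ = arctan(vᵧ/vₓ) = arctan(7.9/2.3) = 73.77°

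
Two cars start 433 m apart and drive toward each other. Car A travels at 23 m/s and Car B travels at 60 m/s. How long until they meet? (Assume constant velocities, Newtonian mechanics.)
Combined speed: v_combined = 23 + 60 = 83 m/s
Time to meet: t = d/83 = 433/83 = 5.22 s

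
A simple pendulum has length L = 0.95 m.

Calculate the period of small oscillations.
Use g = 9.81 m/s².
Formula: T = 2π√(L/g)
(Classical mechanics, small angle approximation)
T = 2π√(L/g) = 2π√(0.95/9.81) = 1.955 s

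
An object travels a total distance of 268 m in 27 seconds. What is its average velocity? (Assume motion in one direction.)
v_avg = Δd / Δt = 268 / 27 = 9.93 m/s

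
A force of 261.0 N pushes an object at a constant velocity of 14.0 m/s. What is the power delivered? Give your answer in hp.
P = Fv = 261 N × 14 m/s = 3654 W = 4.9 hp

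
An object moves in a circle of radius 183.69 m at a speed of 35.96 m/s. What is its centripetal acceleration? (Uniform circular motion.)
a_c = v²/r = 35.96²/183.69 = 1293.12/183.69 = 7.04 m/s²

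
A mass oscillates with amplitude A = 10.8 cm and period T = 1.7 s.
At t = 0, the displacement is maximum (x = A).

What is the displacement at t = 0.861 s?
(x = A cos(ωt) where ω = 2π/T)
ω = 2π/T = 2π/1.7 = 3.696 rad/s
x = A cos(ωt) = 10.8×cos(3.696×0.861) = -10.79 cm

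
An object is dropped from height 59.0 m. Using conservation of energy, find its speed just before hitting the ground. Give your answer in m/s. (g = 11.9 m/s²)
mgh = ½mv² → v = √(2gh) = √(2×11.9×59) = 37.47 m/s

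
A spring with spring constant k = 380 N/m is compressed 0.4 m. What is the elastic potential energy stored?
PE = ½kx² = ½×380×0.4² = 30.4 J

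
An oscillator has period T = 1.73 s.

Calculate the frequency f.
f = 1/T = 1/1.73 = 0.578 Hz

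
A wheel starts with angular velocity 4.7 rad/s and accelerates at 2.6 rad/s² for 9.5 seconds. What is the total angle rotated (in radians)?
θ = ω₀t + ½αt² = 4.7×9.5 + ½×2.6×9.5² = 161.97 rad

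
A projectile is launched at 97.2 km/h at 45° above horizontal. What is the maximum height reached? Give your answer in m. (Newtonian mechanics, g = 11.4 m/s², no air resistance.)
H = v₀²sin²(θ)/(2g) (with unit conversion) = 15.99 m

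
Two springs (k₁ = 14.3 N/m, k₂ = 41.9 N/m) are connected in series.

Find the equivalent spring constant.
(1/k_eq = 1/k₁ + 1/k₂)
1/k_eq = 1/14.3 + 1/41.9 = 0.093796; k_eq = 10.66 N/m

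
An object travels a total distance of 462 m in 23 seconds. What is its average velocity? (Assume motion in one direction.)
v_avg = Δd / Δt = 462 / 23 = 20.09 m/s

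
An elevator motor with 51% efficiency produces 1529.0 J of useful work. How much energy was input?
W_in = W_out/η = 1529.0/0.51 = 2998.0 J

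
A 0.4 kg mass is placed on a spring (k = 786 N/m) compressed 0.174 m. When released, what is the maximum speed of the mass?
½kx² = ½mv² → v = x√(k/m) = 0.174×√(786/0.4) = 7.713 m/s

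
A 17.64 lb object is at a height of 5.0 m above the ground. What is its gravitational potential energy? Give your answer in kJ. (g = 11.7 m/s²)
PE = mgh = 8.001 kg × 11.7 m/s² × 5 m = 468.1 J = 0.4681 kJ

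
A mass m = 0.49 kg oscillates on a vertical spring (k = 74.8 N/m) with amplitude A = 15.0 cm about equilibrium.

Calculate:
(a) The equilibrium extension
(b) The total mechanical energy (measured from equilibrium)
x_eq = mg/k = 0.49×9.81/74.8 = 0.06426 m = 6.426 cm
E = ½kA² = ½×74.8×(0.15)² = 0.8415 J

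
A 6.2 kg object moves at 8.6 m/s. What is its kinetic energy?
KE = ½mv² = ½×6.2×8.6² = 229.276 J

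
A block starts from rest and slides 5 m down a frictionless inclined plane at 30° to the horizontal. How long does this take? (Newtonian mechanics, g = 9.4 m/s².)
a = g sin(θ) = 9.4 × sin(30°) = 4.7 m/s²
t = √(2d/a) = √(2 × 5 / 4.7) = 1.46 s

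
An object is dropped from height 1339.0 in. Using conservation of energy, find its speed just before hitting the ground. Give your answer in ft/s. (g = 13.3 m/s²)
mgh = ½mv² → v = √(2gh) = √(2×13.3×34.01) = 30.08 m/s = 98.68 ft/s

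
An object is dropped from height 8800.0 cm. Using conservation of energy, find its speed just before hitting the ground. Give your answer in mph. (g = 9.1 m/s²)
mgh = ½mv² → v = √(2gh) = √(2×9.1×88) = 40.02 m/s = 89.52 mph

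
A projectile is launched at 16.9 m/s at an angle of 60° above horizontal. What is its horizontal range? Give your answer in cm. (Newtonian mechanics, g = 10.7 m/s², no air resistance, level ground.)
R = v₀² sin(2θ) / g (with unit conversion) = 2312.0 cm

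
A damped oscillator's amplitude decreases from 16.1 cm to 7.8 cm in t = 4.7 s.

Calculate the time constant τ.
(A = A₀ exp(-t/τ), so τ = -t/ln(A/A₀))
A/A₀ = 7.8/16.1 = 0.4845; ln(A/A₀) = -0.7247
τ = −t/ln(A/A₀) = −4.7/-0.7247 = 6.485 s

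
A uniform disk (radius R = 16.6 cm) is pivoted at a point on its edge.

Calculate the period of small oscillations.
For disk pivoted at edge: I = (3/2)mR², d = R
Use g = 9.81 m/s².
I/m = (3/2)R² = 0.04133 m²; d = R = 0.166 m
T = 2π√((3/2)R²/(gR)) = 2π√(3R/(2g)) = 1.001 s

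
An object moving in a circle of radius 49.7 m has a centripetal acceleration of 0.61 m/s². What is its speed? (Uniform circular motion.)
v = √(a_c × r) = √(0.61 × 49.7) = 5.51 m/s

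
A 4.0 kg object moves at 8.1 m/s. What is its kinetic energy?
KE = ½mv² = ½×4.0×8.1² = 131.22 J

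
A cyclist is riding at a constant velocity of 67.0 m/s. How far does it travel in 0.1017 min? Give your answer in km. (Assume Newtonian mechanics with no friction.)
d = vt (with unit conversion) = 0.4088 km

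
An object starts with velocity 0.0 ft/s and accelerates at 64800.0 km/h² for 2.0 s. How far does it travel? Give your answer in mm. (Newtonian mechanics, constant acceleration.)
d = v₀t + ½at² (with unit conversion) = 10000.0 mm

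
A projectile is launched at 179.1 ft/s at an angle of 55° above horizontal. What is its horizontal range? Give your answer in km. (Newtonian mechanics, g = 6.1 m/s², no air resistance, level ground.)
R = v₀² sin(2θ) / g (with unit conversion) = 0.4591 km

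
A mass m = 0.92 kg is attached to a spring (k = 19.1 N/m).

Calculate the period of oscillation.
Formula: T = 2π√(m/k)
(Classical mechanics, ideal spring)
T = 2π√(m/k) = 2π√(0.92/19.1) = 1.379 s; f = 1/T = 0.7252 Hz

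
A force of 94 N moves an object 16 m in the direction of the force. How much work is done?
W = Fd = 94×16 = 1504.0 J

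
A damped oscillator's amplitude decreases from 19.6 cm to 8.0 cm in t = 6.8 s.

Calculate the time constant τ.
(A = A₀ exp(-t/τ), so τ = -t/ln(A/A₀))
A/A₀ = 8.0/19.6 = 0.4082; ln(A/A₀) = -0.8961
τ = −t/ln(A/A₀) = −6.8/-0.8961 = 7.589 s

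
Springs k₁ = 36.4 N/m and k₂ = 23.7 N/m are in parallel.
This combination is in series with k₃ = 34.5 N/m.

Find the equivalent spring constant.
k₁₂ = k₁ + k₂ = 60.1 N/m (parallel)
1/k_eq = 1/k₁₂ + 1/k₃ → k_eq = 21.92 N/m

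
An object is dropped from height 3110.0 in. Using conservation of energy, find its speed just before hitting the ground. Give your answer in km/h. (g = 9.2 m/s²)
mgh = ½mv² → v = √(2gh) = √(2×9.2×78.99) = 38.12 m/s = 137.2 km/h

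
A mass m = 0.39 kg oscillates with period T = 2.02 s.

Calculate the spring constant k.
T = 2π√(m/k) → k = m(2π/T)² = 0.39×(2π/2.02)² = 3.773 N/m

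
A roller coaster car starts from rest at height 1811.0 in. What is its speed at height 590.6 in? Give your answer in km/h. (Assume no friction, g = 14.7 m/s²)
mgh₁ = ½mv₂² + mgh₂ → v₂ = √(2g(h₁−h₂)) = √(2×14.7×(46−15)) = 30.19 m/s = 108.7 km/h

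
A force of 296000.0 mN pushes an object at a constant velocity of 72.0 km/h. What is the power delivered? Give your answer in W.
P = Fv = 296 N × 20 m/s = 5920 W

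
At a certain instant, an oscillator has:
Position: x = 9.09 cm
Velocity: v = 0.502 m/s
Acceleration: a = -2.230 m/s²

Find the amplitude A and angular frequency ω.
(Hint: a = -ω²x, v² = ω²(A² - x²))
a = −ω²x → ω = √(|a|/x) = √(2.23/0.0909) = 4.953 rad/s
v² = ω²(A² − x²) → A = √(x² + v²/ω²) = √(0.0909² + 0.502²/4.953²) = 0.1361 m = 13.61 cm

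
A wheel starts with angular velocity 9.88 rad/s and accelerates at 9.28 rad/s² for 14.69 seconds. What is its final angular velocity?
ω = ω₀ + αt = 9.88 + 9.28 × 14.69 = 146.2 rad/s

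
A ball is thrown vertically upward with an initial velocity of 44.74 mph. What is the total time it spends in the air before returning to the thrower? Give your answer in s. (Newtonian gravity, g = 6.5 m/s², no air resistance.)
t_total = 2v₀/g (with unit conversion) = 6.154 s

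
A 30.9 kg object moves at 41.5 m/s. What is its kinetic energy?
KE = ½mv² = ½×30.9×41.5² = 26608.76 J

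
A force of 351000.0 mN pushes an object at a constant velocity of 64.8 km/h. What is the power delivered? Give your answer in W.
P = Fv = 351 N × 18 m/s = 6318 W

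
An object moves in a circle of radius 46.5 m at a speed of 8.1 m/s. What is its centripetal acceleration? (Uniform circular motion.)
a_c = v²/r = 8.1²/46.5 = 65.61/46.5 = 1.41 m/s²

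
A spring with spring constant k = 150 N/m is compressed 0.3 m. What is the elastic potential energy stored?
PE = ½kx² = ½×150×0.3² = 6.75 J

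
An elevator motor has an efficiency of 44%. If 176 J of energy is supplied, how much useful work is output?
W_out = η × W_in = 0.44 × 176 = 77.44 J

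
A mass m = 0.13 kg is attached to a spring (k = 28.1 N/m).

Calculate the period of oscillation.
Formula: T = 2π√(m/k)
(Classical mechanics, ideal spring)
T = 2π√(m/k) = 2π√(0.13/28.1) = 0.4274 s; f = 1/T = 2.34 Hz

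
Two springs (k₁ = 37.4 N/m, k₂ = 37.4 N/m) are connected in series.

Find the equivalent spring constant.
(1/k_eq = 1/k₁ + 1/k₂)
1/k_eq = 1/37.4 + 1/37.4 = 0.053476; k_eq = 18.7 N/m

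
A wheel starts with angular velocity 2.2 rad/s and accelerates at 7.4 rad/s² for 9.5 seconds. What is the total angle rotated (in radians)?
θ = ω₀t + ½αt² = 2.2×9.5 + ½×7.4×9.5² = 354.82 rad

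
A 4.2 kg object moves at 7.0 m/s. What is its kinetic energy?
KE = ½mv² = ½×4.2×7.0² = 102.9 J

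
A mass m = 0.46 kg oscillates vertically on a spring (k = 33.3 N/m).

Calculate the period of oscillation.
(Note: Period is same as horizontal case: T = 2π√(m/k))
T = 2π√(m/k) = 2π√(0.46/33.3) = 0.7385 s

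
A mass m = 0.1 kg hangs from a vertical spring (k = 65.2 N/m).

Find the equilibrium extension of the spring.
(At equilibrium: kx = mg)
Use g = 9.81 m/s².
x_eq = mg/k = 0.1×9.81/65.2 = 0.01505 m = 1.505 cm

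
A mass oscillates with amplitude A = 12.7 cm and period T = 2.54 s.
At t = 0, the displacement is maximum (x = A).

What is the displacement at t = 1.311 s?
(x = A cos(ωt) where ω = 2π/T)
ω = 2π/T = 2π/2.54 = 2.474 rad/s
x = A cos(ωt) = 12.7×cos(2.474×1.311) = -12.63 cm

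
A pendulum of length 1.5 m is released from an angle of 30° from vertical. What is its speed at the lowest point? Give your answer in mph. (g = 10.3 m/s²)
h = L(1 − cosθ) = 1.5×(1 − cos30°) = 0.201 m
v = √(2gh) = √(2×10.3×0.201) = 2.035 m/s = 4.551 mph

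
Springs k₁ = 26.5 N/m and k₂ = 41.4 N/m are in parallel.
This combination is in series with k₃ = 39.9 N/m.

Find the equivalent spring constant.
k₁₂ = k₁ + k₂ = 67.9 N/m (parallel)
1/k_eq = 1/k₁₂ + 1/k₃ → k_eq = 25.13 N/m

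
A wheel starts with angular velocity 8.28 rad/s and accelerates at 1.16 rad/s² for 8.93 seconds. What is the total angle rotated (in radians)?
θ = ω₀t + ½αt² = 8.28×8.93 + ½×1.16×8.93² = 120.19 rad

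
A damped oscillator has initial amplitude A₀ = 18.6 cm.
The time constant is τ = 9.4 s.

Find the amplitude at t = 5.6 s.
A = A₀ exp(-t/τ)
A = A₀ exp(−t/τ) = 18.6×exp(−5.6/9.4) = 10.25 cm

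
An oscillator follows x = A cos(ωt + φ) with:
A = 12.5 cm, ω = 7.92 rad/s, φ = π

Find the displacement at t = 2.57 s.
x = A cos(ωt + φ) = 12.5×cos(7.92×2.57 + π) = -0.8238 cm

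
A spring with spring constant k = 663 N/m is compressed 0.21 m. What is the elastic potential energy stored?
PE = ½kx² = ½×663×0.21² = 14.62 J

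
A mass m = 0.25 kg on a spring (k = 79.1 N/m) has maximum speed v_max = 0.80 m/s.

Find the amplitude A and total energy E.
½mv²_max = ½kA² → A = v_max√(m/k) = 0.8×√(0.25/79.1) = 0.04498 m = 4.498 cm
E = ½mv²_max = ½×0.25×0.8² = 0.08 J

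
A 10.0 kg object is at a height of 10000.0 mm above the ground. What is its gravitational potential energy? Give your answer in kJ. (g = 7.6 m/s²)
PE = mgh = 10 kg × 7.6 m/s² × 10 m = 760 J = 0.76 kJ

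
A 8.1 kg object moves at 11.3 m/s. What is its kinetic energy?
KE = ½mv² = ½×8.1×11.3² = 517.1445 J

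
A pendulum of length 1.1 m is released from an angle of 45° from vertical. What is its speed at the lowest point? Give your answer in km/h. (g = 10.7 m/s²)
h = L(1 − cosθ) = 1.1×(1 − cos45°) = 0.3222 m
v = √(2gh) = √(2×10.7×0.3222) = 2.626 m/s = 9.453 km/h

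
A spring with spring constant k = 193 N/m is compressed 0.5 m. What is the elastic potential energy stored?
PE = ½kx² = ½×193×0.5² = 24.12 J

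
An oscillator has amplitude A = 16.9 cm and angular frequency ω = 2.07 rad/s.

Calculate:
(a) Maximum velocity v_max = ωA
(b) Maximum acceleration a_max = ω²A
v_max = ωA = 2.07×0.169 = 0.3498 m/s
a_max = ω²A = 2.07²×0.169 = 0.7241 m/s²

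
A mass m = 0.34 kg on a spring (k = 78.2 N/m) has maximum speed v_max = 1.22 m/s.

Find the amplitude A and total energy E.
½mv²_max = ½kA² → A = v_max√(m/k) = 1.22×√(0.34/78.2) = 0.08044 m = 8.044 cm
E = ½mv²_max = ½×0.34×1.22² = 0.253 J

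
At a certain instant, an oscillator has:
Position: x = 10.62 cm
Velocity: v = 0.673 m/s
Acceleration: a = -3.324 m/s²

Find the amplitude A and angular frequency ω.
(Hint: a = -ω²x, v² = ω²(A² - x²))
a = −ω²x → ω = √(|a|/x) = √(3.324/0.1062) = 5.595 rad/s
v² = ω²(A² − x²) → A = √(x² + v²/ω²) = √(0.1062² + 0.673²/5.595²) = 0.1605 m = 16.05 cm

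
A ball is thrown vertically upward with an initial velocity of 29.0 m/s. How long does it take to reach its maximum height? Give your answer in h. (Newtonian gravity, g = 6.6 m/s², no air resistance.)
t_up = v₀/g (with unit conversion) = 0.001221 h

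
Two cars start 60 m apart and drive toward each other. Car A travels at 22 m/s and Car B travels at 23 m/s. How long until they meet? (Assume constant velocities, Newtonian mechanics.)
Combined speed: v_combined = 22 + 23 = 45 m/s
Time to meet: t = d/45 = 60/45 = 1.33 s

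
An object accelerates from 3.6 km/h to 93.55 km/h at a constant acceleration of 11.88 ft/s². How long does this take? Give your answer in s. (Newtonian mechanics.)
t = (v - v₀)/a (with unit conversion) = 6.9 s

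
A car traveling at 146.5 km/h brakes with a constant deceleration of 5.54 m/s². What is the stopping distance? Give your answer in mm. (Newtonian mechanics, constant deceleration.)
d = v₀² / (2a) (with unit conversion) = 149500.0 mm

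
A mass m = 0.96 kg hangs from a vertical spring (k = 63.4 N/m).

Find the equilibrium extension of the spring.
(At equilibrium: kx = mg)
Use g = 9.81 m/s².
x_eq = mg/k = 0.96×9.81/63.4 = 0.1485 m = 14.85 cm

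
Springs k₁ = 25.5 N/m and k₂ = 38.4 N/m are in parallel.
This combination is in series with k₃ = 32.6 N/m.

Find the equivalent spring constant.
k₁₂ = k₁ + k₂ = 63.9 N/m (parallel)
1/k_eq = 1/k₁₂ + 1/k₃ → k_eq = 21.59 N/m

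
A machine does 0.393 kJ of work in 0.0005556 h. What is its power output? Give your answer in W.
P = W/t = 393 J / 2 s = 196.5 W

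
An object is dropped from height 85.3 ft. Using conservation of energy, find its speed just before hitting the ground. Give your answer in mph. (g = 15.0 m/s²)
mgh = ½mv² → v = √(2gh) = √(2×15.0×26) = 27.93 m/s = 62.47 mph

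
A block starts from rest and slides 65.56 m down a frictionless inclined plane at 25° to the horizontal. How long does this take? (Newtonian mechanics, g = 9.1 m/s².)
a = g sin(θ) = 9.1 × sin(25°) = 3.85 m/s²
t = √(2d/a) = √(2 × 65.56 / 3.85) = 5.84 s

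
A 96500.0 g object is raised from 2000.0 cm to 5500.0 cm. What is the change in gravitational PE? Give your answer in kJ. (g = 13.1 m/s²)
ΔPE = mg(h₂ − h₁) = 96.5 kg × 13.1 m/s² × (55 − 20) m = 4.425e+04 J = 44.25 kJ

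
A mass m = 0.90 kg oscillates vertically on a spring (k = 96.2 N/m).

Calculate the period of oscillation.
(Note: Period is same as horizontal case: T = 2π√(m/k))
T = 2π√(m/k) = 2π√(0.9/96.2) = 0.6077 s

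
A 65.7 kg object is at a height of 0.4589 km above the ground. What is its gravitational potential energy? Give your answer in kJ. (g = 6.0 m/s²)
PE = mgh = 65.7 kg × 6.0 m/s² × 458.9 m = 1.809e+05 J = 180.9 kJ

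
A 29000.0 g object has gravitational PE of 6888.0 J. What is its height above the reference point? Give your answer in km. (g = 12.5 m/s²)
PE = mgh → h = PE/(mg) = 6888 J / (29 kg × 12.5 m/s²) = 19 m = 0.019 km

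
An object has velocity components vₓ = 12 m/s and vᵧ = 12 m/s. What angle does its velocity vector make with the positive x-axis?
θ = arctan(vᵧ/vₓ) = arctan(12/12) = 45.0°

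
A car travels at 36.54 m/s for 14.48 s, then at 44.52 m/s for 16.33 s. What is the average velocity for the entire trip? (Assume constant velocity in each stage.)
d₁ = v₁t₁ = 36.54 × 14.48 = 529.099 m
d₂ = v₂t₂ = 44.52 × 16.33 = 727.012 m
d_total = 1256.11 m, t_total = 30.81 s
v_avg = d_total/t_total = 1256.11/30.81 = 40.77 m/s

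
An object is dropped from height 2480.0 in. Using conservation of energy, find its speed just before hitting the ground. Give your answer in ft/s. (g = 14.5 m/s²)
mgh = ½mv² → v = √(2gh) = √(2×14.5×62.99) = 42.74 m/s = 140.2 ft/s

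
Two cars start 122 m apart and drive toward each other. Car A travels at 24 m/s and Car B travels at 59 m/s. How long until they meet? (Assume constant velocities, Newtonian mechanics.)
Combined speed: v_combined = 24 + 59 = 83 m/s
Time to meet: t = d/83 = 122/83 = 1.47 s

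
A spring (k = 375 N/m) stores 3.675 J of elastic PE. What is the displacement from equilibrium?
PE = ½kx² → x = √(2PE/k) = √(2×3.675/375) = 0.14 m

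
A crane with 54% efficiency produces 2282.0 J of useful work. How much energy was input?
W_in = W_out/η = 2282.0/0.54 = 4225.9 J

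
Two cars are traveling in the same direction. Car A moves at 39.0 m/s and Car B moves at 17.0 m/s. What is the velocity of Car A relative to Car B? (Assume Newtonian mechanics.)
v_rel = v_A - v_B = 39.0 - 17.0 = 22.0 m/s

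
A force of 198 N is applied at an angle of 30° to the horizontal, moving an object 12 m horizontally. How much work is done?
W = Fd cosθ = 198×12×cos(30°) = 2057.7 J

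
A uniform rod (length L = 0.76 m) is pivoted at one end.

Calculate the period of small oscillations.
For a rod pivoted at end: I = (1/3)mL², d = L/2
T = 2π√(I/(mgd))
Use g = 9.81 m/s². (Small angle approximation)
I/m = (1/3)L² = 0.1925 m²; d = L/2 = 0.38 m
T = 2π√(I/(mgd)) = 2π√(0.1925/(9.81×0.38)) = 1.428 s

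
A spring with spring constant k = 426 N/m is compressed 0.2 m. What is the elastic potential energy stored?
PE = ½kx² = ½×426×0.2² = 8.52 J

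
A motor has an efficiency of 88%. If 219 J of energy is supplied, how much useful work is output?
W_out = η × W_in = 0.88 × 219 = 192.72 J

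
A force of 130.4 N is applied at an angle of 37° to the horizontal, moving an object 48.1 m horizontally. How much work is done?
W = Fd cosθ = 130.4×48.1×cos(37°) = 5009.2 J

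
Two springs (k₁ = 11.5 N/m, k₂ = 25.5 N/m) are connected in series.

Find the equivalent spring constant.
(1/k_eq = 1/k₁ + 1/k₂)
1/k_eq = 1/11.5 + 1/25.5 = 0.12617; k_eq = 7.926 N/m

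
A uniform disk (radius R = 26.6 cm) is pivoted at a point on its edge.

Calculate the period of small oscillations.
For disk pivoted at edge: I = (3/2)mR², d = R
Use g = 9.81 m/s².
I/m = (3/2)R² = 0.1061 m²; d = R = 0.266 m
T = 2π√((3/2)R²/(gR)) = 2π√(3R/(2g)) = 1.267 s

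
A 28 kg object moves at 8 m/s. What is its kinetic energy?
KE = ½mv² = ½×28×8² = 896.0 J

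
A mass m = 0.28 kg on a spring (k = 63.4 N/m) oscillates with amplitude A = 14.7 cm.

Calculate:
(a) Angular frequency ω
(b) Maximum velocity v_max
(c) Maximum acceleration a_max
ω = √(k/m) = √(63.4/0.28) = 15.05 rad/s
v_max = ωA = 15.05×0.147 = 2.212 m/s
a_max = ω²A = 15.05²×0.147 = 33.28 m/s²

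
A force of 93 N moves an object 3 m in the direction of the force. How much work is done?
W = Fd = 93×3 = 279.0 J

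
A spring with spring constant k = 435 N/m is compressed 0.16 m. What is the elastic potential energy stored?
PE = ½kx² = ½×435×0.16² = 5.568 J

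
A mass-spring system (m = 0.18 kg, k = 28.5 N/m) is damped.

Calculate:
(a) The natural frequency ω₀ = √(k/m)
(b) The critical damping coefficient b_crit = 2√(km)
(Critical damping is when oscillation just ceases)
ω₀ = √(k/m) = √(28.5/0.18) = 12.58 rad/s
b_crit = 2√(km) = 2√(28.5×0.18) = 4.53 kg/s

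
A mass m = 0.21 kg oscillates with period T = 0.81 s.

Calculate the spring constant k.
T = 2π√(m/k) → k = m(2π/T)² = 0.21×(2π/0.81)² = 12.64 N/m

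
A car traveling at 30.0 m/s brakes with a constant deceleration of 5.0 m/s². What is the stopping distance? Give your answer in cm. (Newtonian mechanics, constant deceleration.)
d = v₀² / (2a) (with unit conversion) = 9000.0 cm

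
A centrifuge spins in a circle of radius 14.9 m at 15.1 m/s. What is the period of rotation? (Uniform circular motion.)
T = 2πr/v = 2π×14.9/15.1 = 6.2 s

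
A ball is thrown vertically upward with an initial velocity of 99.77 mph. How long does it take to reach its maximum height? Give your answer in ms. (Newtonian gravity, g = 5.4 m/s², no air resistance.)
t_up = v₀/g (with unit conversion) = 8259.0 ms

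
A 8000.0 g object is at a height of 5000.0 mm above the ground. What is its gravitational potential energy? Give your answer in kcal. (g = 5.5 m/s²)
PE = mgh = 8 kg × 5.5 m/s² × 5 m = 220 J = 0.05258 kcal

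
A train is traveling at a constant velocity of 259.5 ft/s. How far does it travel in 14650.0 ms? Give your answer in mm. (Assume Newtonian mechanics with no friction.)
d = vt (with unit conversion) = 1159000.0 mm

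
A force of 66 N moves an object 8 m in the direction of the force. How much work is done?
W = Fd = 66×8 = 528.0 J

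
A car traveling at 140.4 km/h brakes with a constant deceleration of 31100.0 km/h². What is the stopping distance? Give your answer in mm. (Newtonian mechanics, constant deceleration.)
d = v₀² / (2a) (with unit conversion) = 316900.0 mm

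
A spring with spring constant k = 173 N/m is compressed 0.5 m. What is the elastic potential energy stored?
PE = ½kx² = ½×173×0.5² = 21.62 J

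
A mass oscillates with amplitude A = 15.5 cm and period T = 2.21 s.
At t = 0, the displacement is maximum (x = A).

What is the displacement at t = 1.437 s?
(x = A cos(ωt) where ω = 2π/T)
ω = 2π/T = 2π/2.21 = 2.843 rad/s
x = A cos(ωt) = 15.5×cos(2.843×1.437) = -9.093 cm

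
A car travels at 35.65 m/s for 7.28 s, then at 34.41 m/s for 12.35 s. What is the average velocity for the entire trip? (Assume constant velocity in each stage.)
d₁ = v₁t₁ = 35.65 × 7.28 = 259.532 m
d₂ = v₂t₂ = 34.41 × 12.35 = 424.963 m
d_total = 684.5 m, t_total = 19.63 s
v_avg = d_total/t_total = 684.5/19.63 = 34.87 m/s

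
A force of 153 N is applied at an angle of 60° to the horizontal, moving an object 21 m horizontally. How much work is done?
W = Fd cosθ = 153×21×cos(60°) = 1606.5 J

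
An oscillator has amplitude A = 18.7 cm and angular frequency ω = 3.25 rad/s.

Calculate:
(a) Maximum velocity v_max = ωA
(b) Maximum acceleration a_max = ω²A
v_max = ωA = 3.25×0.187 = 0.6078 m/s
a_max = ω²A = 3.25²×0.187 = 1.975 m/s²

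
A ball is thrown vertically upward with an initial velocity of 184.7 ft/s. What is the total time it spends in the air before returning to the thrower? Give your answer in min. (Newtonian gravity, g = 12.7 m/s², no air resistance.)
t_total = 2v₀/g (with unit conversion) = 0.1478 min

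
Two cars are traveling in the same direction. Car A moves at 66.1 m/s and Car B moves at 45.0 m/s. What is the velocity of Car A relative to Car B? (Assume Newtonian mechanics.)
v_rel = v_A - v_B = 66.1 - 45.0 = 21.1 m/s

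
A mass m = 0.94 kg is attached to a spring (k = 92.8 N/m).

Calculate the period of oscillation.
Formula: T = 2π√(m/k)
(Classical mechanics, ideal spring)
T = 2π√(m/k) = 2π√(0.94/92.8) = 0.6324 s; f = 1/T = 1.581 Hz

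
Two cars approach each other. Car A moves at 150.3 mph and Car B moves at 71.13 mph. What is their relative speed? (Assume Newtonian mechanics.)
v_rel = v_A + v_B = 150.3 + 71.13 = 221.4 mph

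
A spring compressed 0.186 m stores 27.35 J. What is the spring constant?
PE = ½kx² → k = 2PE/x² = 2×27.35/0.186² = 1581.0 N/m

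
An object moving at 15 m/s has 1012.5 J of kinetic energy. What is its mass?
KE = ½mv² → m = 2KE/v² = 2×1012.5/15² = 9.0 kg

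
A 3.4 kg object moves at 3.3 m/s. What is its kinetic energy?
KE = ½mv² = ½×3.4×3.3² = 18.513 J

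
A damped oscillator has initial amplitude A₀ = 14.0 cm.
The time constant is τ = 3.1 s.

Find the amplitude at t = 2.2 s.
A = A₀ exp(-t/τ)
A = A₀ exp(−t/τ) = 14.0×exp(−2.2/3.1) = 6.885 cm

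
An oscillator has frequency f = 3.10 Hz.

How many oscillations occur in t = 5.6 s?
n = f×t = 3.1×5.6 = 17.36 oscillations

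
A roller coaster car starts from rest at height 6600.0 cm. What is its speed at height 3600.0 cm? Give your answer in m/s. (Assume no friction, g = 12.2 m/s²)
mgh₁ = ½mv₂² + mgh₂ → v₂ = √(2g(h₁−h₂)) = √(2×12.2×(66−36)) = 27.06 m/s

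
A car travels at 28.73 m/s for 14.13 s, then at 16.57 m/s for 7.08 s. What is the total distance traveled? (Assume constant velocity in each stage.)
d₁ = v₁t₁ = 28.73 × 14.13 = 405.955 m
d₂ = v₂t₂ = 16.57 × 7.08 = 117.316 m
d_total = 405.955 + 117.316 = 523.27 m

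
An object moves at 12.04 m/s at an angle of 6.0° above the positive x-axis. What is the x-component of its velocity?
vₓ = v cos(θ) = 12.04 × cos(6.0°) = 11.97 m/s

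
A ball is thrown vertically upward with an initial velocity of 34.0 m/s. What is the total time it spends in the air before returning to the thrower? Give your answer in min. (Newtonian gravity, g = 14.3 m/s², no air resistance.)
t_total = 2v₀/g (with unit conversion) = 0.07925 min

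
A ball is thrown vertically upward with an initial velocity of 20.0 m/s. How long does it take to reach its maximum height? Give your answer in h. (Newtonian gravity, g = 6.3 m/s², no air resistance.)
t_up = v₀/g (with unit conversion) = 0.0008818 h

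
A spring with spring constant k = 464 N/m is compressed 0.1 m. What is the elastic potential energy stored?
PE = ½kx² = ½×464×0.1² = 2.32 J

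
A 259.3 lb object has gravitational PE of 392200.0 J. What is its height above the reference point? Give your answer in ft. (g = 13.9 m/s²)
PE = mgh → h = PE/(mg) = 3.922e+05 J / (117.6 kg × 13.9 m/s²) = 239.9 m = 787.1 ft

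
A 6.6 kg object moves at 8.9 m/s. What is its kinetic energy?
KE = ½mv² = ½×6.6×8.9² = 261.393 J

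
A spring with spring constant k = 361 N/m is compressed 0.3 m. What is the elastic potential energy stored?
PE = ½kx² = ½×361×0.3² = 16.24 J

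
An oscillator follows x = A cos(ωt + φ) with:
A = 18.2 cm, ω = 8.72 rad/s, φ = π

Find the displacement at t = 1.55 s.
x = A cos(ωt + φ) = 18.2×cos(8.72×1.55 + π) = -10.59 cm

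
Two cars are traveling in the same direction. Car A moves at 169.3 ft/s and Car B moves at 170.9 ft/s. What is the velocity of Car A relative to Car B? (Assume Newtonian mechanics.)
v_rel = v_A - v_B = 169.3 - 170.9 = -1.6 ft/s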